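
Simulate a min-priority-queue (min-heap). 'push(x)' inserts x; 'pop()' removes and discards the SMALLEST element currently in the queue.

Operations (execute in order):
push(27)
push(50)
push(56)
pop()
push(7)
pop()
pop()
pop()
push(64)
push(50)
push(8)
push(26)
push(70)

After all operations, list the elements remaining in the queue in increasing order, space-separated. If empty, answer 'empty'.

push(27): heap contents = [27]
push(50): heap contents = [27, 50]
push(56): heap contents = [27, 50, 56]
pop() → 27: heap contents = [50, 56]
push(7): heap contents = [7, 50, 56]
pop() → 7: heap contents = [50, 56]
pop() → 50: heap contents = [56]
pop() → 56: heap contents = []
push(64): heap contents = [64]
push(50): heap contents = [50, 64]
push(8): heap contents = [8, 50, 64]
push(26): heap contents = [8, 26, 50, 64]
push(70): heap contents = [8, 26, 50, 64, 70]

Answer: 8 26 50 64 70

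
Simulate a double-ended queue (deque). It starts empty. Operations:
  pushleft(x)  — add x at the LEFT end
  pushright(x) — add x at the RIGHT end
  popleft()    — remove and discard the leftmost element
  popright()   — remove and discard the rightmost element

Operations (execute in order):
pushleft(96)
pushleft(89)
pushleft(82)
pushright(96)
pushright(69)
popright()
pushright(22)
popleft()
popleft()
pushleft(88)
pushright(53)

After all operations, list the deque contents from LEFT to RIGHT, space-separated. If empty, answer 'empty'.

pushleft(96): [96]
pushleft(89): [89, 96]
pushleft(82): [82, 89, 96]
pushright(96): [82, 89, 96, 96]
pushright(69): [82, 89, 96, 96, 69]
popright(): [82, 89, 96, 96]
pushright(22): [82, 89, 96, 96, 22]
popleft(): [89, 96, 96, 22]
popleft(): [96, 96, 22]
pushleft(88): [88, 96, 96, 22]
pushright(53): [88, 96, 96, 22, 53]

Answer: 88 96 96 22 53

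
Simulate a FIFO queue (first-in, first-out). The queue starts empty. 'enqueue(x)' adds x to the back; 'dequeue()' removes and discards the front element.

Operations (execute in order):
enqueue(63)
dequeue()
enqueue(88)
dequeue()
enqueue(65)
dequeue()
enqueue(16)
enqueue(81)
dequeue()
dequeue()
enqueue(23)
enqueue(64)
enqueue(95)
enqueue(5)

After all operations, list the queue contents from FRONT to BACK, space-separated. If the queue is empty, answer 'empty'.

Answer: 23 64 95 5

Derivation:
enqueue(63): [63]
dequeue(): []
enqueue(88): [88]
dequeue(): []
enqueue(65): [65]
dequeue(): []
enqueue(16): [16]
enqueue(81): [16, 81]
dequeue(): [81]
dequeue(): []
enqueue(23): [23]
enqueue(64): [23, 64]
enqueue(95): [23, 64, 95]
enqueue(5): [23, 64, 95, 5]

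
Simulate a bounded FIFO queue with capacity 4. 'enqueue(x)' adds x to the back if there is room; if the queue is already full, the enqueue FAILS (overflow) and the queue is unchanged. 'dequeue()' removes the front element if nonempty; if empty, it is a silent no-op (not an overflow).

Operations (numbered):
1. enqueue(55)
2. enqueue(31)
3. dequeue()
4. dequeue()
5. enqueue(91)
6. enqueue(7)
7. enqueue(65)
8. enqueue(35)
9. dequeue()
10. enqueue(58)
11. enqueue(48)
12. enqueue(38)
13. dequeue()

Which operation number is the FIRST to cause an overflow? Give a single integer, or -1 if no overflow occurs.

Answer: 11

Derivation:
1. enqueue(55): size=1
2. enqueue(31): size=2
3. dequeue(): size=1
4. dequeue(): size=0
5. enqueue(91): size=1
6. enqueue(7): size=2
7. enqueue(65): size=3
8. enqueue(35): size=4
9. dequeue(): size=3
10. enqueue(58): size=4
11. enqueue(48): size=4=cap → OVERFLOW (fail)
12. enqueue(38): size=4=cap → OVERFLOW (fail)
13. dequeue(): size=3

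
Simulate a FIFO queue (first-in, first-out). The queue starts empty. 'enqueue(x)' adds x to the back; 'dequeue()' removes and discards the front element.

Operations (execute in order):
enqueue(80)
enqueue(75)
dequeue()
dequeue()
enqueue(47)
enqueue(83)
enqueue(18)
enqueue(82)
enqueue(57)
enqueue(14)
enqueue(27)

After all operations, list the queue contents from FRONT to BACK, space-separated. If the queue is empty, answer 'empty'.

enqueue(80): [80]
enqueue(75): [80, 75]
dequeue(): [75]
dequeue(): []
enqueue(47): [47]
enqueue(83): [47, 83]
enqueue(18): [47, 83, 18]
enqueue(82): [47, 83, 18, 82]
enqueue(57): [47, 83, 18, 82, 57]
enqueue(14): [47, 83, 18, 82, 57, 14]
enqueue(27): [47, 83, 18, 82, 57, 14, 27]

Answer: 47 83 18 82 57 14 27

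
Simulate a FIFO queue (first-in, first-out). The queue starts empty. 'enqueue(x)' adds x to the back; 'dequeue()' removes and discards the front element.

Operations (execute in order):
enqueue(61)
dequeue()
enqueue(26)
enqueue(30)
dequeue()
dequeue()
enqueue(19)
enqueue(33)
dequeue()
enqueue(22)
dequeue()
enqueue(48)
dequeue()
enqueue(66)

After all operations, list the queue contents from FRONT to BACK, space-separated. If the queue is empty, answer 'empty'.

enqueue(61): [61]
dequeue(): []
enqueue(26): [26]
enqueue(30): [26, 30]
dequeue(): [30]
dequeue(): []
enqueue(19): [19]
enqueue(33): [19, 33]
dequeue(): [33]
enqueue(22): [33, 22]
dequeue(): [22]
enqueue(48): [22, 48]
dequeue(): [48]
enqueue(66): [48, 66]

Answer: 48 66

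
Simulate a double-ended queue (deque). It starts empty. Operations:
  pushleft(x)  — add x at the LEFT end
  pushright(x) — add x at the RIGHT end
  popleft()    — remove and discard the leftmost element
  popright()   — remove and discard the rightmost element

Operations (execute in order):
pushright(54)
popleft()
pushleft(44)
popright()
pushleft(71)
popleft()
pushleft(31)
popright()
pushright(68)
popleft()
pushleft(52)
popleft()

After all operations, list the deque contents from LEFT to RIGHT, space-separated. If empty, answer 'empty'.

Answer: empty

Derivation:
pushright(54): [54]
popleft(): []
pushleft(44): [44]
popright(): []
pushleft(71): [71]
popleft(): []
pushleft(31): [31]
popright(): []
pushright(68): [68]
popleft(): []
pushleft(52): [52]
popleft(): []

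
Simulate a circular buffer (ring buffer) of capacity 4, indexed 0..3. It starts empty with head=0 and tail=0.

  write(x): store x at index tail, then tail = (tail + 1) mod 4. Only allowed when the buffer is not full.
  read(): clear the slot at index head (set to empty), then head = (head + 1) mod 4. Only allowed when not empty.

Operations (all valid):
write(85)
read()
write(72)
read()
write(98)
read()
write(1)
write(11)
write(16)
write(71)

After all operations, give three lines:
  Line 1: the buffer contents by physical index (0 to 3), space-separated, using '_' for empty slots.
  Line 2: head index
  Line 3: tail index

Answer: 11 16 71 1
3
3

Derivation:
write(85): buf=[85 _ _ _], head=0, tail=1, size=1
read(): buf=[_ _ _ _], head=1, tail=1, size=0
write(72): buf=[_ 72 _ _], head=1, tail=2, size=1
read(): buf=[_ _ _ _], head=2, tail=2, size=0
write(98): buf=[_ _ 98 _], head=2, tail=3, size=1
read(): buf=[_ _ _ _], head=3, tail=3, size=0
write(1): buf=[_ _ _ 1], head=3, tail=0, size=1
write(11): buf=[11 _ _ 1], head=3, tail=1, size=2
write(16): buf=[11 16 _ 1], head=3, tail=2, size=3
write(71): buf=[11 16 71 1], head=3, tail=3, size=4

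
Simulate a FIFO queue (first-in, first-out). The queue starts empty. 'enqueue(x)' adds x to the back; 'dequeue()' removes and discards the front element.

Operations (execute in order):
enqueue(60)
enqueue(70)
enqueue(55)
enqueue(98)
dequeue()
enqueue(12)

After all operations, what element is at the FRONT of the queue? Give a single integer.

Answer: 70

Derivation:
enqueue(60): queue = [60]
enqueue(70): queue = [60, 70]
enqueue(55): queue = [60, 70, 55]
enqueue(98): queue = [60, 70, 55, 98]
dequeue(): queue = [70, 55, 98]
enqueue(12): queue = [70, 55, 98, 12]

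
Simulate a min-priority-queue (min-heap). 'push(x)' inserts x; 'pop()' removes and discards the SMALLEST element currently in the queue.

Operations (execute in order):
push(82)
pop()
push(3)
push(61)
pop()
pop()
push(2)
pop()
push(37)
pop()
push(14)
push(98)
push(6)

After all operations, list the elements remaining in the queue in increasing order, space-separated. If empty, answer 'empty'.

push(82): heap contents = [82]
pop() → 82: heap contents = []
push(3): heap contents = [3]
push(61): heap contents = [3, 61]
pop() → 3: heap contents = [61]
pop() → 61: heap contents = []
push(2): heap contents = [2]
pop() → 2: heap contents = []
push(37): heap contents = [37]
pop() → 37: heap contents = []
push(14): heap contents = [14]
push(98): heap contents = [14, 98]
push(6): heap contents = [6, 14, 98]

Answer: 6 14 98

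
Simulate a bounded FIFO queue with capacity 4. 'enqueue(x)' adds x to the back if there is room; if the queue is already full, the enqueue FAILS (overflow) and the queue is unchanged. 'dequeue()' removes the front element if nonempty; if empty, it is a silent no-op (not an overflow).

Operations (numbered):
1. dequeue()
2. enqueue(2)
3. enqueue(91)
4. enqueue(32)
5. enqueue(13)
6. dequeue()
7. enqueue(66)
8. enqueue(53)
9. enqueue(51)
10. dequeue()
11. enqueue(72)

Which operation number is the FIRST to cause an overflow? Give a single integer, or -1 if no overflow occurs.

1. dequeue(): empty, no-op, size=0
2. enqueue(2): size=1
3. enqueue(91): size=2
4. enqueue(32): size=3
5. enqueue(13): size=4
6. dequeue(): size=3
7. enqueue(66): size=4
8. enqueue(53): size=4=cap → OVERFLOW (fail)
9. enqueue(51): size=4=cap → OVERFLOW (fail)
10. dequeue(): size=3
11. enqueue(72): size=4

Answer: 8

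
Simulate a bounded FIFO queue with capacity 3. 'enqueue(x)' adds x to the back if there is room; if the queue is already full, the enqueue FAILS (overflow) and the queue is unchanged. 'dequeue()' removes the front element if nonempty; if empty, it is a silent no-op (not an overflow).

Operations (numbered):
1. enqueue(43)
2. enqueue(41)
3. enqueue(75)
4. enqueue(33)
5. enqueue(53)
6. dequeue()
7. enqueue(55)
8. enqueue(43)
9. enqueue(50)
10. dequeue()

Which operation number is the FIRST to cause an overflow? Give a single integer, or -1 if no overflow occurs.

Answer: 4

Derivation:
1. enqueue(43): size=1
2. enqueue(41): size=2
3. enqueue(75): size=3
4. enqueue(33): size=3=cap → OVERFLOW (fail)
5. enqueue(53): size=3=cap → OVERFLOW (fail)
6. dequeue(): size=2
7. enqueue(55): size=3
8. enqueue(43): size=3=cap → OVERFLOW (fail)
9. enqueue(50): size=3=cap → OVERFLOW (fail)
10. dequeue(): size=2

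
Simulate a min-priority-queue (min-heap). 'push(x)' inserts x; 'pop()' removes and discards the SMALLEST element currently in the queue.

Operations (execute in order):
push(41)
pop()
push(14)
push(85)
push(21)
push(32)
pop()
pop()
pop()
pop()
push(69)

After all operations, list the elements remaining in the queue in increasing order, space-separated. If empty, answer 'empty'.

push(41): heap contents = [41]
pop() → 41: heap contents = []
push(14): heap contents = [14]
push(85): heap contents = [14, 85]
push(21): heap contents = [14, 21, 85]
push(32): heap contents = [14, 21, 32, 85]
pop() → 14: heap contents = [21, 32, 85]
pop() → 21: heap contents = [32, 85]
pop() → 32: heap contents = [85]
pop() → 85: heap contents = []
push(69): heap contents = [69]

Answer: 69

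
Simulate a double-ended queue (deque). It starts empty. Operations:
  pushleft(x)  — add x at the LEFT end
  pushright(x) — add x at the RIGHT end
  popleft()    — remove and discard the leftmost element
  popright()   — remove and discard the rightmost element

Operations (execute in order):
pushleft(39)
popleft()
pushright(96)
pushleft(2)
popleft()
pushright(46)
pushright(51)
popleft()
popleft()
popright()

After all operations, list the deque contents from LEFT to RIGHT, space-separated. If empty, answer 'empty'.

Answer: empty

Derivation:
pushleft(39): [39]
popleft(): []
pushright(96): [96]
pushleft(2): [2, 96]
popleft(): [96]
pushright(46): [96, 46]
pushright(51): [96, 46, 51]
popleft(): [46, 51]
popleft(): [51]
popright(): []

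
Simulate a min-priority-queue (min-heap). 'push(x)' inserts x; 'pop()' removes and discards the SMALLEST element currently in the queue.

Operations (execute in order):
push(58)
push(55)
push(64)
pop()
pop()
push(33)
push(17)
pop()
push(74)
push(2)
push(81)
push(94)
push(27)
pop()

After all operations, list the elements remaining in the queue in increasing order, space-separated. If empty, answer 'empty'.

push(58): heap contents = [58]
push(55): heap contents = [55, 58]
push(64): heap contents = [55, 58, 64]
pop() → 55: heap contents = [58, 64]
pop() → 58: heap contents = [64]
push(33): heap contents = [33, 64]
push(17): heap contents = [17, 33, 64]
pop() → 17: heap contents = [33, 64]
push(74): heap contents = [33, 64, 74]
push(2): heap contents = [2, 33, 64, 74]
push(81): heap contents = [2, 33, 64, 74, 81]
push(94): heap contents = [2, 33, 64, 74, 81, 94]
push(27): heap contents = [2, 27, 33, 64, 74, 81, 94]
pop() → 2: heap contents = [27, 33, 64, 74, 81, 94]

Answer: 27 33 64 74 81 94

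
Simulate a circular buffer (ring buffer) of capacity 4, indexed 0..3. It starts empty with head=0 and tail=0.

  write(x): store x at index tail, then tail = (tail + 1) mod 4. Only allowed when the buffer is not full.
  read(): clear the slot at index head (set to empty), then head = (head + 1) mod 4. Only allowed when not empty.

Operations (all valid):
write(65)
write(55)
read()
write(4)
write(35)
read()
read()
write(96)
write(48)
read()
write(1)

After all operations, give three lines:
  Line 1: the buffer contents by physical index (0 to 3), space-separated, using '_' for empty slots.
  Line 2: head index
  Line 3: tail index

Answer: 96 48 1 _
0
3

Derivation:
write(65): buf=[65 _ _ _], head=0, tail=1, size=1
write(55): buf=[65 55 _ _], head=0, tail=2, size=2
read(): buf=[_ 55 _ _], head=1, tail=2, size=1
write(4): buf=[_ 55 4 _], head=1, tail=3, size=2
write(35): buf=[_ 55 4 35], head=1, tail=0, size=3
read(): buf=[_ _ 4 35], head=2, tail=0, size=2
read(): buf=[_ _ _ 35], head=3, tail=0, size=1
write(96): buf=[96 _ _ 35], head=3, tail=1, size=2
write(48): buf=[96 48 _ 35], head=3, tail=2, size=3
read(): buf=[96 48 _ _], head=0, tail=2, size=2
write(1): buf=[96 48 1 _], head=0, tail=3, size=3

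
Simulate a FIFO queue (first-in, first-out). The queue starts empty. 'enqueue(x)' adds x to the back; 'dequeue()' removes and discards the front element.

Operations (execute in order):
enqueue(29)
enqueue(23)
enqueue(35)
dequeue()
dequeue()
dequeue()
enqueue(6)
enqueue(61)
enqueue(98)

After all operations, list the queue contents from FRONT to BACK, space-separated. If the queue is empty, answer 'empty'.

Answer: 6 61 98

Derivation:
enqueue(29): [29]
enqueue(23): [29, 23]
enqueue(35): [29, 23, 35]
dequeue(): [23, 35]
dequeue(): [35]
dequeue(): []
enqueue(6): [6]
enqueue(61): [6, 61]
enqueue(98): [6, 61, 98]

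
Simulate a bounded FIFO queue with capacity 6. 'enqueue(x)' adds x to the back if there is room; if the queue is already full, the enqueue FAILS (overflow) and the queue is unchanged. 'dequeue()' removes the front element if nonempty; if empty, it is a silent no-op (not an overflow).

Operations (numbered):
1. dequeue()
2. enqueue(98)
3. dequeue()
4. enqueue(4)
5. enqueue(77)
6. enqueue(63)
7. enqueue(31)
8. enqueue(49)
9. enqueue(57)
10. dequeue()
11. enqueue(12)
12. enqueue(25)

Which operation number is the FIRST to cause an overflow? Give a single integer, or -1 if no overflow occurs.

1. dequeue(): empty, no-op, size=0
2. enqueue(98): size=1
3. dequeue(): size=0
4. enqueue(4): size=1
5. enqueue(77): size=2
6. enqueue(63): size=3
7. enqueue(31): size=4
8. enqueue(49): size=5
9. enqueue(57): size=6
10. dequeue(): size=5
11. enqueue(12): size=6
12. enqueue(25): size=6=cap → OVERFLOW (fail)

Answer: 12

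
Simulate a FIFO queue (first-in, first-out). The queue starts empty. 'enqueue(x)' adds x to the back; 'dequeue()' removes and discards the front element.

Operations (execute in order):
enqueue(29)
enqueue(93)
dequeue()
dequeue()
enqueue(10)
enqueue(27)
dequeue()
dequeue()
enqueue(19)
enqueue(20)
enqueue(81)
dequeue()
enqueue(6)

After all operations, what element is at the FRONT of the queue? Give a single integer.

enqueue(29): queue = [29]
enqueue(93): queue = [29, 93]
dequeue(): queue = [93]
dequeue(): queue = []
enqueue(10): queue = [10]
enqueue(27): queue = [10, 27]
dequeue(): queue = [27]
dequeue(): queue = []
enqueue(19): queue = [19]
enqueue(20): queue = [19, 20]
enqueue(81): queue = [19, 20, 81]
dequeue(): queue = [20, 81]
enqueue(6): queue = [20, 81, 6]

Answer: 20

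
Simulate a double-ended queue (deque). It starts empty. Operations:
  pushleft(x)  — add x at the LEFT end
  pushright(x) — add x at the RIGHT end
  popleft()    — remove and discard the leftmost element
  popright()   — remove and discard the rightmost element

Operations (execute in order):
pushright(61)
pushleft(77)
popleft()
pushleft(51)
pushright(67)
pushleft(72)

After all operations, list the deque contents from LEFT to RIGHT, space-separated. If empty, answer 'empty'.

pushright(61): [61]
pushleft(77): [77, 61]
popleft(): [61]
pushleft(51): [51, 61]
pushright(67): [51, 61, 67]
pushleft(72): [72, 51, 61, 67]

Answer: 72 51 61 67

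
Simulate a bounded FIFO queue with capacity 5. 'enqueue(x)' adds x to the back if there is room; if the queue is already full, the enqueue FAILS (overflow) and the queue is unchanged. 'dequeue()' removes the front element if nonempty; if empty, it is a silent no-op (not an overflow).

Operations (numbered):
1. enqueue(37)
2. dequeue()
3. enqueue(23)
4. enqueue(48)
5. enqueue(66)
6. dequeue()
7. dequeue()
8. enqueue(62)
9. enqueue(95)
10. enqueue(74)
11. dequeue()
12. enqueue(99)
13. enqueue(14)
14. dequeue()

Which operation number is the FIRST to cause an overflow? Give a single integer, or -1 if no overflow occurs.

Answer: -1

Derivation:
1. enqueue(37): size=1
2. dequeue(): size=0
3. enqueue(23): size=1
4. enqueue(48): size=2
5. enqueue(66): size=3
6. dequeue(): size=2
7. dequeue(): size=1
8. enqueue(62): size=2
9. enqueue(95): size=3
10. enqueue(74): size=4
11. dequeue(): size=3
12. enqueue(99): size=4
13. enqueue(14): size=5
14. dequeue(): size=4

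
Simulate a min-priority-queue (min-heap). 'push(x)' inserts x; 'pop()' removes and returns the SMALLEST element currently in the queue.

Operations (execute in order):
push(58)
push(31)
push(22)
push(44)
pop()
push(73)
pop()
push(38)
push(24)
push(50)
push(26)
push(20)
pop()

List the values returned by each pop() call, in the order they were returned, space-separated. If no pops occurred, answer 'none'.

Answer: 22 31 20

Derivation:
push(58): heap contents = [58]
push(31): heap contents = [31, 58]
push(22): heap contents = [22, 31, 58]
push(44): heap contents = [22, 31, 44, 58]
pop() → 22: heap contents = [31, 44, 58]
push(73): heap contents = [31, 44, 58, 73]
pop() → 31: heap contents = [44, 58, 73]
push(38): heap contents = [38, 44, 58, 73]
push(24): heap contents = [24, 38, 44, 58, 73]
push(50): heap contents = [24, 38, 44, 50, 58, 73]
push(26): heap contents = [24, 26, 38, 44, 50, 58, 73]
push(20): heap contents = [20, 24, 26, 38, 44, 50, 58, 73]
pop() → 20: heap contents = [24, 26, 38, 44, 50, 58, 73]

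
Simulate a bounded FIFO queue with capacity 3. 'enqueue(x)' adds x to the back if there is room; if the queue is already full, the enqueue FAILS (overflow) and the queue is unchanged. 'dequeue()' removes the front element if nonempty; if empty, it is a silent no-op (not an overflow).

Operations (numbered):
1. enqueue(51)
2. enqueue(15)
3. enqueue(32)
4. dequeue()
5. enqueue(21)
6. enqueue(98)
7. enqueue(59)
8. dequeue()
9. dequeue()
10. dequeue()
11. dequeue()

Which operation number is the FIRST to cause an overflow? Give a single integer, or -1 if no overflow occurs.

1. enqueue(51): size=1
2. enqueue(15): size=2
3. enqueue(32): size=3
4. dequeue(): size=2
5. enqueue(21): size=3
6. enqueue(98): size=3=cap → OVERFLOW (fail)
7. enqueue(59): size=3=cap → OVERFLOW (fail)
8. dequeue(): size=2
9. dequeue(): size=1
10. dequeue(): size=0
11. dequeue(): empty, no-op, size=0

Answer: 6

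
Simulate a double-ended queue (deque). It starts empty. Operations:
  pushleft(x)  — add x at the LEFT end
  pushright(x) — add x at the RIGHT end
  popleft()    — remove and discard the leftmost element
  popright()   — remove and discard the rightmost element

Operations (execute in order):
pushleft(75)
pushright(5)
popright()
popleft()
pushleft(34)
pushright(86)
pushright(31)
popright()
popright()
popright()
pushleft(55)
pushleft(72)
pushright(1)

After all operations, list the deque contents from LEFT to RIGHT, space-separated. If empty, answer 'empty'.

pushleft(75): [75]
pushright(5): [75, 5]
popright(): [75]
popleft(): []
pushleft(34): [34]
pushright(86): [34, 86]
pushright(31): [34, 86, 31]
popright(): [34, 86]
popright(): [34]
popright(): []
pushleft(55): [55]
pushleft(72): [72, 55]
pushright(1): [72, 55, 1]

Answer: 72 55 1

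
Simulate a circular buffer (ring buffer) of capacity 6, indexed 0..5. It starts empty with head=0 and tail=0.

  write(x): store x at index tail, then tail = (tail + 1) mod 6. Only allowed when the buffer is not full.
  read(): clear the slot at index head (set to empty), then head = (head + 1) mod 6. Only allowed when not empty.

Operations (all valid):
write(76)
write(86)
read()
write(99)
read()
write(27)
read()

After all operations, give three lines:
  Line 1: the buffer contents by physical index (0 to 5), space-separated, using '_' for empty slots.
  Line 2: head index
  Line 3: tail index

write(76): buf=[76 _ _ _ _ _], head=0, tail=1, size=1
write(86): buf=[76 86 _ _ _ _], head=0, tail=2, size=2
read(): buf=[_ 86 _ _ _ _], head=1, tail=2, size=1
write(99): buf=[_ 86 99 _ _ _], head=1, tail=3, size=2
read(): buf=[_ _ 99 _ _ _], head=2, tail=3, size=1
write(27): buf=[_ _ 99 27 _ _], head=2, tail=4, size=2
read(): buf=[_ _ _ 27 _ _], head=3, tail=4, size=1

Answer: _ _ _ 27 _ _
3
4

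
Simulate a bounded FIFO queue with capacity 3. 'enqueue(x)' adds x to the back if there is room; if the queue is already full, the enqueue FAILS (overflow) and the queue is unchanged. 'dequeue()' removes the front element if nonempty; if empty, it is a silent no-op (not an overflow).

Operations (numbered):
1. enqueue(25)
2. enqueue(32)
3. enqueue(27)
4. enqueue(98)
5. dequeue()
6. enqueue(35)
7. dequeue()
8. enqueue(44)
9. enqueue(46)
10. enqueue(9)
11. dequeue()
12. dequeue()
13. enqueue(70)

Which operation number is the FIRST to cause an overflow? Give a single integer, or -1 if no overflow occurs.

Answer: 4

Derivation:
1. enqueue(25): size=1
2. enqueue(32): size=2
3. enqueue(27): size=3
4. enqueue(98): size=3=cap → OVERFLOW (fail)
5. dequeue(): size=2
6. enqueue(35): size=3
7. dequeue(): size=2
8. enqueue(44): size=3
9. enqueue(46): size=3=cap → OVERFLOW (fail)
10. enqueue(9): size=3=cap → OVERFLOW (fail)
11. dequeue(): size=2
12. dequeue(): size=1
13. enqueue(70): size=2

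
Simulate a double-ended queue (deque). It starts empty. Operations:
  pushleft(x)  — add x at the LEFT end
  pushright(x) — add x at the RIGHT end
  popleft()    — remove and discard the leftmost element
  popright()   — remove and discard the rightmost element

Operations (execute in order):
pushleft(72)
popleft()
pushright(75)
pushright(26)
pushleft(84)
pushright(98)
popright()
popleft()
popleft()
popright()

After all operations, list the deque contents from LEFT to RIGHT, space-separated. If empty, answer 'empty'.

pushleft(72): [72]
popleft(): []
pushright(75): [75]
pushright(26): [75, 26]
pushleft(84): [84, 75, 26]
pushright(98): [84, 75, 26, 98]
popright(): [84, 75, 26]
popleft(): [75, 26]
popleft(): [26]
popright(): []

Answer: empty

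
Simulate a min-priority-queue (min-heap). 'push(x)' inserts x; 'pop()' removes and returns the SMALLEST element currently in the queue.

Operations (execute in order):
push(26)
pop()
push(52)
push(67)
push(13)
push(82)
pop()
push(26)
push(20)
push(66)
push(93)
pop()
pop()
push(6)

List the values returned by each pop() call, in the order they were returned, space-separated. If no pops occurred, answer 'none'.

push(26): heap contents = [26]
pop() → 26: heap contents = []
push(52): heap contents = [52]
push(67): heap contents = [52, 67]
push(13): heap contents = [13, 52, 67]
push(82): heap contents = [13, 52, 67, 82]
pop() → 13: heap contents = [52, 67, 82]
push(26): heap contents = [26, 52, 67, 82]
push(20): heap contents = [20, 26, 52, 67, 82]
push(66): heap contents = [20, 26, 52, 66, 67, 82]
push(93): heap contents = [20, 26, 52, 66, 67, 82, 93]
pop() → 20: heap contents = [26, 52, 66, 67, 82, 93]
pop() → 26: heap contents = [52, 66, 67, 82, 93]
push(6): heap contents = [6, 52, 66, 67, 82, 93]

Answer: 26 13 20 26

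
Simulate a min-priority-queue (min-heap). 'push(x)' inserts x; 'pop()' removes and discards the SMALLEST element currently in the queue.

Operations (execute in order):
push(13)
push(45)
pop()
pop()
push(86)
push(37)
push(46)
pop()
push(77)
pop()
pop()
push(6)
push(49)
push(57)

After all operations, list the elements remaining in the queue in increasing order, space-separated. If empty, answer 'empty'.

Answer: 6 49 57 86

Derivation:
push(13): heap contents = [13]
push(45): heap contents = [13, 45]
pop() → 13: heap contents = [45]
pop() → 45: heap contents = []
push(86): heap contents = [86]
push(37): heap contents = [37, 86]
push(46): heap contents = [37, 46, 86]
pop() → 37: heap contents = [46, 86]
push(77): heap contents = [46, 77, 86]
pop() → 46: heap contents = [77, 86]
pop() → 77: heap contents = [86]
push(6): heap contents = [6, 86]
push(49): heap contents = [6, 49, 86]
push(57): heap contents = [6, 49, 57, 86]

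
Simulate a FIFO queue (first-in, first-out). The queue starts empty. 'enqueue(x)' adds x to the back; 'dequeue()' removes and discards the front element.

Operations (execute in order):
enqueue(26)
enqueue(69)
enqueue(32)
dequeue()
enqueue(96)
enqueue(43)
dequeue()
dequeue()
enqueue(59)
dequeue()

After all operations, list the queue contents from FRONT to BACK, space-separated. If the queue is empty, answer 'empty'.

Answer: 43 59

Derivation:
enqueue(26): [26]
enqueue(69): [26, 69]
enqueue(32): [26, 69, 32]
dequeue(): [69, 32]
enqueue(96): [69, 32, 96]
enqueue(43): [69, 32, 96, 43]
dequeue(): [32, 96, 43]
dequeue(): [96, 43]
enqueue(59): [96, 43, 59]
dequeue(): [43, 59]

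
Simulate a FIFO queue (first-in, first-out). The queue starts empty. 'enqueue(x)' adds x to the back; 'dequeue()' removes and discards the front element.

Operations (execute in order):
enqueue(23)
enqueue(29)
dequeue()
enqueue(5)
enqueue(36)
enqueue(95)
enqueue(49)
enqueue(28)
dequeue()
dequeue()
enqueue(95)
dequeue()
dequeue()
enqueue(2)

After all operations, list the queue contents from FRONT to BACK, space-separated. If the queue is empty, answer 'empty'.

Answer: 49 28 95 2

Derivation:
enqueue(23): [23]
enqueue(29): [23, 29]
dequeue(): [29]
enqueue(5): [29, 5]
enqueue(36): [29, 5, 36]
enqueue(95): [29, 5, 36, 95]
enqueue(49): [29, 5, 36, 95, 49]
enqueue(28): [29, 5, 36, 95, 49, 28]
dequeue(): [5, 36, 95, 49, 28]
dequeue(): [36, 95, 49, 28]
enqueue(95): [36, 95, 49, 28, 95]
dequeue(): [95, 49, 28, 95]
dequeue(): [49, 28, 95]
enqueue(2): [49, 28, 95, 2]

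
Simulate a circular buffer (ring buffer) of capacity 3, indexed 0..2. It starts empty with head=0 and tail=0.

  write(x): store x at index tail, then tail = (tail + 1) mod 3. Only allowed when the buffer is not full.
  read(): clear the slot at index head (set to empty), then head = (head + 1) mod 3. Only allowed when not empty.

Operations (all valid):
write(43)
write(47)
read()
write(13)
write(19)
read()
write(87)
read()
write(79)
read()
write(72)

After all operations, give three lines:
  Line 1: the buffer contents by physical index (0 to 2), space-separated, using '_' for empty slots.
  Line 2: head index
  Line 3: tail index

Answer: 72 87 79
1
1

Derivation:
write(43): buf=[43 _ _], head=0, tail=1, size=1
write(47): buf=[43 47 _], head=0, tail=2, size=2
read(): buf=[_ 47 _], head=1, tail=2, size=1
write(13): buf=[_ 47 13], head=1, tail=0, size=2
write(19): buf=[19 47 13], head=1, tail=1, size=3
read(): buf=[19 _ 13], head=2, tail=1, size=2
write(87): buf=[19 87 13], head=2, tail=2, size=3
read(): buf=[19 87 _], head=0, tail=2, size=2
write(79): buf=[19 87 79], head=0, tail=0, size=3
read(): buf=[_ 87 79], head=1, tail=0, size=2
write(72): buf=[72 87 79], head=1, tail=1, size=3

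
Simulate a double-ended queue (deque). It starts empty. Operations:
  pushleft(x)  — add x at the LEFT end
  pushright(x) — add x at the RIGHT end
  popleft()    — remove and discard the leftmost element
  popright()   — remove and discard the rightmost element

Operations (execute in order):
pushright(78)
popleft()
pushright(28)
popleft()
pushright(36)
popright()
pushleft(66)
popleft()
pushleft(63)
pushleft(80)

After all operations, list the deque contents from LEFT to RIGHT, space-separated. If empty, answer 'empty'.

Answer: 80 63

Derivation:
pushright(78): [78]
popleft(): []
pushright(28): [28]
popleft(): []
pushright(36): [36]
popright(): []
pushleft(66): [66]
popleft(): []
pushleft(63): [63]
pushleft(80): [80, 63]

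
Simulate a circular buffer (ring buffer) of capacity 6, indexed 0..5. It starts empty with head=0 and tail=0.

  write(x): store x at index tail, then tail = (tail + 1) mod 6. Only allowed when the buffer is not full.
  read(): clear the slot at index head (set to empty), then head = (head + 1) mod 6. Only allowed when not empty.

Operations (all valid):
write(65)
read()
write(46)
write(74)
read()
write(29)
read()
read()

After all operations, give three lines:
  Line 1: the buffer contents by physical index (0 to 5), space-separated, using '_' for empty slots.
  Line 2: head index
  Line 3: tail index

write(65): buf=[65 _ _ _ _ _], head=0, tail=1, size=1
read(): buf=[_ _ _ _ _ _], head=1, tail=1, size=0
write(46): buf=[_ 46 _ _ _ _], head=1, tail=2, size=1
write(74): buf=[_ 46 74 _ _ _], head=1, tail=3, size=2
read(): buf=[_ _ 74 _ _ _], head=2, tail=3, size=1
write(29): buf=[_ _ 74 29 _ _], head=2, tail=4, size=2
read(): buf=[_ _ _ 29 _ _], head=3, tail=4, size=1
read(): buf=[_ _ _ _ _ _], head=4, tail=4, size=0

Answer: _ _ _ _ _ _
4
4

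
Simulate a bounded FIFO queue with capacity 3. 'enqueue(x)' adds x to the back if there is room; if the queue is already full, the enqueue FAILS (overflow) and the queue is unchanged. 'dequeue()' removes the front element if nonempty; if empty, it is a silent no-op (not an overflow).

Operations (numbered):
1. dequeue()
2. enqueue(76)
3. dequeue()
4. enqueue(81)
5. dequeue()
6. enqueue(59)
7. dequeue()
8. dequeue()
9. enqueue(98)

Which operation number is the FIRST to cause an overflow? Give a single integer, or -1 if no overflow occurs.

Answer: -1

Derivation:
1. dequeue(): empty, no-op, size=0
2. enqueue(76): size=1
3. dequeue(): size=0
4. enqueue(81): size=1
5. dequeue(): size=0
6. enqueue(59): size=1
7. dequeue(): size=0
8. dequeue(): empty, no-op, size=0
9. enqueue(98): size=1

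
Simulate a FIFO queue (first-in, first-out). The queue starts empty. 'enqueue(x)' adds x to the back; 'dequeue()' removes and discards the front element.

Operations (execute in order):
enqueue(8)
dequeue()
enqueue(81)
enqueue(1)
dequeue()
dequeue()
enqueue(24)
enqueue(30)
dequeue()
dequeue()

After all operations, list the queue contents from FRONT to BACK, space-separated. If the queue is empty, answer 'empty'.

enqueue(8): [8]
dequeue(): []
enqueue(81): [81]
enqueue(1): [81, 1]
dequeue(): [1]
dequeue(): []
enqueue(24): [24]
enqueue(30): [24, 30]
dequeue(): [30]
dequeue(): []

Answer: empty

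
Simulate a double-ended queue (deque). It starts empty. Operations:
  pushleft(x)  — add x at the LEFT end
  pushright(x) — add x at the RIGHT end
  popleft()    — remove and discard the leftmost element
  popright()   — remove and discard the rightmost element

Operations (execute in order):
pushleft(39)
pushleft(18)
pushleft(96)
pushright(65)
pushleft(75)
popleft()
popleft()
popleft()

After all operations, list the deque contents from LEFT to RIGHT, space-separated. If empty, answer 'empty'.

Answer: 39 65

Derivation:
pushleft(39): [39]
pushleft(18): [18, 39]
pushleft(96): [96, 18, 39]
pushright(65): [96, 18, 39, 65]
pushleft(75): [75, 96, 18, 39, 65]
popleft(): [96, 18, 39, 65]
popleft(): [18, 39, 65]
popleft(): [39, 65]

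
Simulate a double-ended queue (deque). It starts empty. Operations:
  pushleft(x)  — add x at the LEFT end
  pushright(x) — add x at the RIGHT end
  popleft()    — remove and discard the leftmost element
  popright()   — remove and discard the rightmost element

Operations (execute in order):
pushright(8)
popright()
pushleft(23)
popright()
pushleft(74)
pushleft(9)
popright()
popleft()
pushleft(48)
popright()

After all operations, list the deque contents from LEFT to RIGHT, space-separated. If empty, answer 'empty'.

pushright(8): [8]
popright(): []
pushleft(23): [23]
popright(): []
pushleft(74): [74]
pushleft(9): [9, 74]
popright(): [9]
popleft(): []
pushleft(48): [48]
popright(): []

Answer: empty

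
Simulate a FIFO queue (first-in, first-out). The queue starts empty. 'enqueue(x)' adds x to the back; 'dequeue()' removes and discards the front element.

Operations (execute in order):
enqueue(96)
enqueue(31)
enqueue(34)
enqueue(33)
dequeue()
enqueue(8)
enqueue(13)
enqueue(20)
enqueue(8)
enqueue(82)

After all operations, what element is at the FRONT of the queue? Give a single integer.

enqueue(96): queue = [96]
enqueue(31): queue = [96, 31]
enqueue(34): queue = [96, 31, 34]
enqueue(33): queue = [96, 31, 34, 33]
dequeue(): queue = [31, 34, 33]
enqueue(8): queue = [31, 34, 33, 8]
enqueue(13): queue = [31, 34, 33, 8, 13]
enqueue(20): queue = [31, 34, 33, 8, 13, 20]
enqueue(8): queue = [31, 34, 33, 8, 13, 20, 8]
enqueue(82): queue = [31, 34, 33, 8, 13, 20, 8, 82]

Answer: 31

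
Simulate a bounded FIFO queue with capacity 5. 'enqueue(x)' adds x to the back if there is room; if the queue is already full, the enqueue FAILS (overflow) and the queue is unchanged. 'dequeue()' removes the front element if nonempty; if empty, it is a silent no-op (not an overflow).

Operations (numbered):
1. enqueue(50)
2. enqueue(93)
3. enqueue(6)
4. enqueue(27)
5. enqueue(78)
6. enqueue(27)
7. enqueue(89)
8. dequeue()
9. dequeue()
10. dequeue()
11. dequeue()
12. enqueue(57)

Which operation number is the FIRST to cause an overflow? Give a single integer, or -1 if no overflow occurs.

Answer: 6

Derivation:
1. enqueue(50): size=1
2. enqueue(93): size=2
3. enqueue(6): size=3
4. enqueue(27): size=4
5. enqueue(78): size=5
6. enqueue(27): size=5=cap → OVERFLOW (fail)
7. enqueue(89): size=5=cap → OVERFLOW (fail)
8. dequeue(): size=4
9. dequeue(): size=3
10. dequeue(): size=2
11. dequeue(): size=1
12. enqueue(57): size=2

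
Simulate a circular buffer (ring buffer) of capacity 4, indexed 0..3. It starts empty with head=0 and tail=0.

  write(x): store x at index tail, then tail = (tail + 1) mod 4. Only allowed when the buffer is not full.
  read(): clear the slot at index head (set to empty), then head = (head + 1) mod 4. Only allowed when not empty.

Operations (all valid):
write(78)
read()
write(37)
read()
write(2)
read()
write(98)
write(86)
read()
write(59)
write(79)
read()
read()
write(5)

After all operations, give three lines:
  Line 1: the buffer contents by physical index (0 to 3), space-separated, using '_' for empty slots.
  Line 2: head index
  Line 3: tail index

write(78): buf=[78 _ _ _], head=0, tail=1, size=1
read(): buf=[_ _ _ _], head=1, tail=1, size=0
write(37): buf=[_ 37 _ _], head=1, tail=2, size=1
read(): buf=[_ _ _ _], head=2, tail=2, size=0
write(2): buf=[_ _ 2 _], head=2, tail=3, size=1
read(): buf=[_ _ _ _], head=3, tail=3, size=0
write(98): buf=[_ _ _ 98], head=3, tail=0, size=1
write(86): buf=[86 _ _ 98], head=3, tail=1, size=2
read(): buf=[86 _ _ _], head=0, tail=1, size=1
write(59): buf=[86 59 _ _], head=0, tail=2, size=2
write(79): buf=[86 59 79 _], head=0, tail=3, size=3
read(): buf=[_ 59 79 _], head=1, tail=3, size=2
read(): buf=[_ _ 79 _], head=2, tail=3, size=1
write(5): buf=[_ _ 79 5], head=2, tail=0, size=2

Answer: _ _ 79 5
2
0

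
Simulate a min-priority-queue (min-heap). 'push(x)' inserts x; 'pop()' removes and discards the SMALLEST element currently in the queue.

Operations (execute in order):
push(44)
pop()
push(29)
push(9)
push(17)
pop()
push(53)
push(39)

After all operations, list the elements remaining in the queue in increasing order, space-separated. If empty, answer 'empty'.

Answer: 17 29 39 53

Derivation:
push(44): heap contents = [44]
pop() → 44: heap contents = []
push(29): heap contents = [29]
push(9): heap contents = [9, 29]
push(17): heap contents = [9, 17, 29]
pop() → 9: heap contents = [17, 29]
push(53): heap contents = [17, 29, 53]
push(39): heap contents = [17, 29, 39, 53]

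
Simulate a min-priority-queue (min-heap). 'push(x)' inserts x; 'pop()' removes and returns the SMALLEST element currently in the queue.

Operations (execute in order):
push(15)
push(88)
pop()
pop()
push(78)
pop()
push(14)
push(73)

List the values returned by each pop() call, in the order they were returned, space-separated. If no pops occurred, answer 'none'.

Answer: 15 88 78

Derivation:
push(15): heap contents = [15]
push(88): heap contents = [15, 88]
pop() → 15: heap contents = [88]
pop() → 88: heap contents = []
push(78): heap contents = [78]
pop() → 78: heap contents = []
push(14): heap contents = [14]
push(73): heap contents = [14, 73]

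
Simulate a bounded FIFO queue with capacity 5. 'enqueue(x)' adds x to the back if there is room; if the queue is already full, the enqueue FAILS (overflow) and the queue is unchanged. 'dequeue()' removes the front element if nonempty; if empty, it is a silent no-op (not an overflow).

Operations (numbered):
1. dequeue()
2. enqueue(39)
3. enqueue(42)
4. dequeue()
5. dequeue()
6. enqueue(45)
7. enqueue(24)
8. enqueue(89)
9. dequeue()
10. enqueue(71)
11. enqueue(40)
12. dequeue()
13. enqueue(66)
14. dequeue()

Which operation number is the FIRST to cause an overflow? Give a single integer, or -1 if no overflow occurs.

Answer: -1

Derivation:
1. dequeue(): empty, no-op, size=0
2. enqueue(39): size=1
3. enqueue(42): size=2
4. dequeue(): size=1
5. dequeue(): size=0
6. enqueue(45): size=1
7. enqueue(24): size=2
8. enqueue(89): size=3
9. dequeue(): size=2
10. enqueue(71): size=3
11. enqueue(40): size=4
12. dequeue(): size=3
13. enqueue(66): size=4
14. dequeue(): size=3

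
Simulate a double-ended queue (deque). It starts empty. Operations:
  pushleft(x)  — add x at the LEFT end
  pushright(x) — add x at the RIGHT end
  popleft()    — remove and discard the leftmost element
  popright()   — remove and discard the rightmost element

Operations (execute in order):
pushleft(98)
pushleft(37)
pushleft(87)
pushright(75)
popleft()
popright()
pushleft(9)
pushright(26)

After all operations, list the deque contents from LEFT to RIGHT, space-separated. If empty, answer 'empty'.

pushleft(98): [98]
pushleft(37): [37, 98]
pushleft(87): [87, 37, 98]
pushright(75): [87, 37, 98, 75]
popleft(): [37, 98, 75]
popright(): [37, 98]
pushleft(9): [9, 37, 98]
pushright(26): [9, 37, 98, 26]

Answer: 9 37 98 26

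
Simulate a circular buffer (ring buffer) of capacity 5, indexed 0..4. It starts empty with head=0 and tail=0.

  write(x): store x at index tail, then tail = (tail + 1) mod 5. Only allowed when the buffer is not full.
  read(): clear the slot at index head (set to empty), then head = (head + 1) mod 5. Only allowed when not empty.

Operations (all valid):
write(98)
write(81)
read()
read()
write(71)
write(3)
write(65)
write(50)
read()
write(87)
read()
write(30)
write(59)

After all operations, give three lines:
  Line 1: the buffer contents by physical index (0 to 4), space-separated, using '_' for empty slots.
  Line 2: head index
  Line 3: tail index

Answer: 50 87 30 59 65
4
4

Derivation:
write(98): buf=[98 _ _ _ _], head=0, tail=1, size=1
write(81): buf=[98 81 _ _ _], head=0, tail=2, size=2
read(): buf=[_ 81 _ _ _], head=1, tail=2, size=1
read(): buf=[_ _ _ _ _], head=2, tail=2, size=0
write(71): buf=[_ _ 71 _ _], head=2, tail=3, size=1
write(3): buf=[_ _ 71 3 _], head=2, tail=4, size=2
write(65): buf=[_ _ 71 3 65], head=2, tail=0, size=3
write(50): buf=[50 _ 71 3 65], head=2, tail=1, size=4
read(): buf=[50 _ _ 3 65], head=3, tail=1, size=3
write(87): buf=[50 87 _ 3 65], head=3, tail=2, size=4
read(): buf=[50 87 _ _ 65], head=4, tail=2, size=3
write(30): buf=[50 87 30 _ 65], head=4, tail=3, size=4
write(59): buf=[50 87 30 59 65], head=4, tail=4, size=5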